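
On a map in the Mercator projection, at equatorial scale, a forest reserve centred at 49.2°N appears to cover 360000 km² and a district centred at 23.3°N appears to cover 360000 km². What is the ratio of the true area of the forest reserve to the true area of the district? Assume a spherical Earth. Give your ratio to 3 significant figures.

Mercator's areal exaggeration is sec²φ; hence true area = (apparent area) · cos²φ.
True area of forest reserve: 360000 × cos²(49.2°) = 360000 × 0.4270 = 153700 km².
True area of district: 360000 × cos²(23.3°) = 360000 × 0.8435 = 303700 km².
Ratio = 153700 / 303700 ≈ 0.506.

0.506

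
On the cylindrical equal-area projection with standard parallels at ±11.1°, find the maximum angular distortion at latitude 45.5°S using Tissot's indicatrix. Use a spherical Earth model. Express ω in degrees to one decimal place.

37.9°

A cylindrical equal-area projection with standard parallel φ₀ has meridian scale h = cos φ / cos φ₀ and parallel scale k = cos φ₀ / cos φ (so areas are preserved, h·k = 1).
At 45.5°: h = 0.7143, k = 1.400; principal scales a = 1.400, b = 0.7143.
sin(ω/2) = (a − b)/(a + b) = 0.6858/2.114 = 0.3243, so ω = 2 arcsin(0.3243) ≈ 37.9°.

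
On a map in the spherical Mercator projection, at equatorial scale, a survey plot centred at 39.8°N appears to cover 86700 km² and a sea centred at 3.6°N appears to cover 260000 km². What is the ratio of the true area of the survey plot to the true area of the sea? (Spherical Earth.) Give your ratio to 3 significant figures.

Mercator's areal exaggeration is sec²φ; hence true area = (apparent area) · cos²φ.
True area of survey plot: 86700 × cos²(39.8°) = 86700 × 0.5903 = 51180 km².
True area of sea: 260000 × cos²(3.6°) = 260000 × 0.9961 = 259000 km².
Ratio = 51180 / 259000 ≈ 0.198.

0.198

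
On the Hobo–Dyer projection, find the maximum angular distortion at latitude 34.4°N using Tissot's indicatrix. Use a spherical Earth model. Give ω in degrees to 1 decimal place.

4.5°

The Hobo–Dyer projection is cylindrical equal-area with φ₀ = 37.5°. A cylindrical equal-area projection with standard parallel φ₀ has meridian scale h = cos φ / cos φ₀ and parallel scale k = cos φ₀ / cos φ (so areas are preserved, h·k = 1).
At 34.4°: h = 1.040, k = 0.9615; principal scales a = 1.040, b = 0.9615.
sin(ω/2) = (a − b)/(a + b) = 0.07852/2.002 = 0.03923, so ω = 2 arcsin(0.03923) ≈ 4.5°.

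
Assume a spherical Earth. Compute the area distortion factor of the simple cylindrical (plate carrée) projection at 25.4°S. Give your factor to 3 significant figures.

Plate carrée maps x = Rλ, y = Rφ. The meridian scale is h = 1 and the parallel scale is k = 1/cos φ = sec φ.
Areal scale = h·k = 1 × sec φ; at 25.4°, h = 1.000, k = 1.107, so h·k = 1.107.

1.11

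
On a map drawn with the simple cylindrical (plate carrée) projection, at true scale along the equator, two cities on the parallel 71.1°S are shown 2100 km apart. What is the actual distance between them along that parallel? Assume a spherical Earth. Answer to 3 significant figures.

For the equirectangular projection with φ₀ = 0 (plate carrée), h = 1 along meridians and k = sec φ along parallels.
Along the parallel at 71.1°, map distances are exaggerated by k = sec 71.1° = 3.087.
True distance = 2100 / 3.087 = 2100 × cos 71.1° ≈ 680 km.

680 km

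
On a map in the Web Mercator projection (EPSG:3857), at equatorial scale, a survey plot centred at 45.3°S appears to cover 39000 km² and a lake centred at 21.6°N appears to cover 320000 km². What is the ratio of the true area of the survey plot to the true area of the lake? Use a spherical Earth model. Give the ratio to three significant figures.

0.0698

On Mercator the areal scale is sec²φ, so true area = apparent × cos²φ.
True area of survey plot: 39000 × cos²(45.3°) = 39000 × 0.4948 = 19300 km².
True area of lake: 320000 × cos²(21.6°) = 320000 × 0.8645 = 276600 km².
Ratio = 19300 / 276600 ≈ 0.0698.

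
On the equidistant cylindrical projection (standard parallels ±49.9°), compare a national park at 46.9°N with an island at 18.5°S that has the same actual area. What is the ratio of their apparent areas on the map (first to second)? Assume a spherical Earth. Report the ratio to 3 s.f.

1.39

In the equirectangular projection with standard parallel φ₀ = 49.9° (x = Rλ cos φ₀, y = Rφ), meridians are true-scale (h = 1) and the parallel scale is k = cos φ₀ / cos φ.
Areal scale at 46.9°: h·k = 1.000 × 0.9427 = 0.9427.
Areal scale at 18.5°: h·k = 1.000 × 0.6792 = 0.6792.
Ratio = 0.9427/0.6792 ≈ 1.39.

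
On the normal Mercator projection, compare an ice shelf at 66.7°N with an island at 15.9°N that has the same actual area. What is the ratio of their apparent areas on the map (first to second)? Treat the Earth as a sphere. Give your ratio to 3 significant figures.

Mercator areal scale is sec²φ.
At 66.7°: sec²(66.7°) = 1/0.3955² = 6.392.
At 15.9°: sec²(15.9°) = 1/0.9617² = 1.081.
Ratio = 6.392/1.081 = cos²(15.9°)/cos²(66.7°) ≈ 5.91.

5.91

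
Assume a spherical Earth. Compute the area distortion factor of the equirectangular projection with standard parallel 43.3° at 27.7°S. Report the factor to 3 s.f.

The equidistant cylindrical projection with φ₀ = 43.3° has h = 1 (meridians true) and k = cos φ₀ / cos φ along parallels.
Areal scale = h·k = 1 × cos φ₀ / cos φ; at 27.7°, h = 1.000, k = 0.8220, so h·k = 0.8220.

0.822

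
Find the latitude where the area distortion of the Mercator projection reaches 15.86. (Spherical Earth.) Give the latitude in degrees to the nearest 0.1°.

75.5°

Mercator areal scale is sec²φ.
sec²φ = 15.86  ⇒  cos²φ = 0.06305  ⇒  cos φ = 0.2511.
φ = arccos(0.2511) ≈ 75.5°.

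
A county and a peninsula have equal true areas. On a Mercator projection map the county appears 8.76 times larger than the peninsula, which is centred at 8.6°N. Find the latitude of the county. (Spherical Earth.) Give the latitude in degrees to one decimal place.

70.5°

On Mercator, (apparent₁)/(apparent₂) = sec²φ₁ / sec²φ₂ when true areas are equal.
cos²φ₂ / cos²φ₁ = 8.76  ⇒  cos φ₁ = cos 8.6° / √8.76 = 0.9888/2.960 = 0.3341.
φ₁ = arccos(0.3341) ≈ 70.5°.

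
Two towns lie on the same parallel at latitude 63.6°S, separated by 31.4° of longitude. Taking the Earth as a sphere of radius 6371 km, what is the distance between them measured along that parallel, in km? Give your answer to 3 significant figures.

1550 km

Arc length along a parallel = R cos φ · Δλ (with Δλ in radians).
= 6371 × cos 63.6° × (31.4° × π/180) = 6371 × 0.4446 × 0.5480 ≈ 1550 km.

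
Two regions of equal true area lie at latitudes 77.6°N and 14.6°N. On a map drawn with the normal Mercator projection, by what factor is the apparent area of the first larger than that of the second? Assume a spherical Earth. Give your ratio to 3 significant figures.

20.3

Mercator areal scale is sec²φ.
At 77.6°: sec²(77.6°) = 1/0.2147² = 21.69.
At 14.6°: sec²(14.6°) = 1/0.9677² = 1.068.
Ratio = 21.69/1.068 = cos²(14.6°)/cos²(77.6°) ≈ 20.3.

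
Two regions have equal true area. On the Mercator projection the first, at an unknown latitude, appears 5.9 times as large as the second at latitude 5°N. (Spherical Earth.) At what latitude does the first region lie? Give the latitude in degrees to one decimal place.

For equal true areas on Mercator, apparent areas scale as sec²φ, so the ratio is cos²φ₂ / cos²φ₁.
cos²φ₂ / cos²φ₁ = 5.9  ⇒  cos φ₁ = cos 5° / √5.9 = 0.9962/2.429 = 0.4101.
φ₁ = arccos(0.4101) ≈ 65.8°.

65.8°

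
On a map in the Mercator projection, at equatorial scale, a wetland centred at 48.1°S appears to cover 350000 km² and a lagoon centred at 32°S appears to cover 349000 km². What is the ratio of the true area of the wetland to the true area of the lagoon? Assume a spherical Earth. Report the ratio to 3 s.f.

Since Mercator area scale is 1/cos²φ, the true area equals the apparent area multiplied by cos²φ.
True area of wetland: 350000 × cos²(48.1°) = 350000 × 0.4460 = 156100 km².
True area of lagoon: 349000 × cos²(32°) = 349000 × 0.7192 = 251000 km².
Ratio = 156100 / 251000 ≈ 0.622.

0.622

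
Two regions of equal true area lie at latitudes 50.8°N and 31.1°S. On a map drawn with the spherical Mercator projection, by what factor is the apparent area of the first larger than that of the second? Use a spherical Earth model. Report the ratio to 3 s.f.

1.84

Mercator areal scale is sec²φ.
At 50.8°: sec²(50.8°) = 1/0.6320² = 2.503.
At 31.1°: sec²(31.1°) = 1/0.8563² = 1.364.
Ratio = 2.503/1.364 = cos²(31.1°)/cos²(50.8°) ≈ 1.84.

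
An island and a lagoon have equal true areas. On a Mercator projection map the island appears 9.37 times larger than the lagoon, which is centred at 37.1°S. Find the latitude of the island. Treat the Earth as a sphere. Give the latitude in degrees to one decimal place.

74.9°

On Mercator, (apparent₁)/(apparent₂) = sec²φ₁ / sec²φ₂ when true areas are equal.
cos²φ₂ / cos²φ₁ = 9.37  ⇒  cos φ₁ = cos 37.1° / √9.37 = 0.7976/3.061 = 0.2606.
φ₁ = arccos(0.2606) ≈ 74.9°.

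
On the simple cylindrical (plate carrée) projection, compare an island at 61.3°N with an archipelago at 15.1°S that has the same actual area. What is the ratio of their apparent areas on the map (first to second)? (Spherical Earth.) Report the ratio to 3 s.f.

2.01

For the equirectangular projection with φ₀ = 0 (plate carrée), h = 1 along meridians and k = sec φ along parallels.
Areal scale at 61.3°: h·k = 1.000 × 2.082 = 2.082.
Areal scale at 15.1°: h·k = 1.000 × 1.036 = 1.036.
Ratio = 2.082/1.036 ≈ 2.01.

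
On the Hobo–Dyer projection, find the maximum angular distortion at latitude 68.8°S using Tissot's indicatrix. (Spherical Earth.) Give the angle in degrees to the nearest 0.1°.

Hobo–Dyer is a cylindrical equal-area projection with standard parallels at ±37.5°. A cylindrical equal-area projection with standard parallel φ₀ has meridian scale h = cos φ / cos φ₀ and parallel scale k = cos φ₀ / cos φ (so areas are preserved, h·k = 1).
At 68.8°: h = 0.4558, k = 2.194; principal scales a = 2.194, b = 0.4558.
sin(ω/2) = (a − b)/(a + b) = 1.738/2.650 = 0.6559, so ω = 2 arcsin(0.6559) ≈ 82.0°.

82.0°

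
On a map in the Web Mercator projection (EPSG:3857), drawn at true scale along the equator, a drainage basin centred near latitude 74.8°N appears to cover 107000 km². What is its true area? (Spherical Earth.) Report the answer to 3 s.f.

7360 km²

The Mercator projection is conformal; its linear scale factor is the same in every direction and equals sec φ = 1/cos φ.
Areal scale = k² = sec²φ = 1/cos²(74.8°) = 1/0.2622² = 14.55.
True area = apparent / (areal scale) = 107000 / 14.55 ≈ 7360 km².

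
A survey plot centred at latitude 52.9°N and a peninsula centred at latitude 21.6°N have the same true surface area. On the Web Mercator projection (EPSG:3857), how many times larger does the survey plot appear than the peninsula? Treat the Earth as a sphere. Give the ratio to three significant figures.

On Mercator, area is exaggerated by sec²φ = 1/cos²φ.
At 52.9°: sec²(52.9°) = 1/0.6032² = 2.748.
At 21.6°: sec²(21.6°) = 1/0.9298² = 1.157.
Ratio = 2.748/1.157 = cos²(21.6°)/cos²(52.9°) ≈ 2.38.

2.38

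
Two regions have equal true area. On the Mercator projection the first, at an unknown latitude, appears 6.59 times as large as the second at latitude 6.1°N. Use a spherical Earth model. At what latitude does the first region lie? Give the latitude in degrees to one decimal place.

For equal true areas on Mercator, apparent areas scale as sec²φ, so the ratio is cos²φ₂ / cos²φ₁.
cos²φ₂ / cos²φ₁ = 6.59  ⇒  cos φ₁ = cos 6.1° / √6.59 = 0.9943/2.567 = 0.3873.
φ₁ = arccos(0.3873) ≈ 67.2°.

67.2°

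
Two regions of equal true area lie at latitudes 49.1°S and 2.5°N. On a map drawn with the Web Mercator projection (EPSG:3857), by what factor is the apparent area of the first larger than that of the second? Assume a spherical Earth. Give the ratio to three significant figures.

2.33

On Mercator, area is exaggerated by sec²φ = 1/cos²φ.
At 49.1°: sec²(49.1°) = 1/0.6547² = 2.333.
At 2.5°: sec²(2.5°) = 1/0.9990² = 1.002.
Ratio = 2.333/1.002 = cos²(2.5°)/cos²(49.1°) ≈ 2.33.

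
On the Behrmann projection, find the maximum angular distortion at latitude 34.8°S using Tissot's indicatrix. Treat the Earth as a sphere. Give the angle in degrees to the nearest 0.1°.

The Behrmann projection is cylindrical equal-area with φ₀ = 30°. A cylindrical equal-area projection with standard parallel φ₀ has meridian scale h = cos φ / cos φ₀ and parallel scale k = cos φ₀ / cos φ (so areas are preserved, h·k = 1).
At 34.8°: h = 0.9482, k = 1.055; principal scales a = 1.055, b = 0.9482.
sin(ω/2) = (a − b)/(a + b) = 0.1065/2.003 = 0.05316, so ω = 2 arcsin(0.05316) ≈ 6.1°.

6.1°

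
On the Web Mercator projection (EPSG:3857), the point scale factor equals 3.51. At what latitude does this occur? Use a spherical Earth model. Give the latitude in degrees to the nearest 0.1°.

73.4°

Mercator scale is k = sec φ = 1/cos φ.
1/cos φ = 3.51  ⇒  cos φ = 0.2849  ⇒  φ = arccos(0.2849) ≈ 73.4°.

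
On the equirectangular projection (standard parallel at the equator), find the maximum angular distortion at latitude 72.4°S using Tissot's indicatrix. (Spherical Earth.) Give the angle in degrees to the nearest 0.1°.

In the plate carrée (x = Rλ, y = Rφ), meridians are true-scale (h = 1) and parallels are stretched by k = sec φ.
At 72.4°: h = 1.000, k = 3.307; principal scales a = 3.307, b = 1.000.
sin(ω/2) = (a − b)/(a + b) = 2.307/4.307 = 0.5357, so ω = 2 arcsin(0.5357) ≈ 64.8°.

64.8°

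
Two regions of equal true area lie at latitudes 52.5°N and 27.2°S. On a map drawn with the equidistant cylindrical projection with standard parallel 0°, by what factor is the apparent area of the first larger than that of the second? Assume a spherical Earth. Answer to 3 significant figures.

In the plate carrée (x = Rλ, y = Rφ), meridians are true-scale (h = 1) and parallels are stretched by k = sec φ.
Areal scale at 52.5°: h·k = 1.000 × 1.643 = 1.643.
Areal scale at 27.2°: h·k = 1.000 × 1.124 = 1.124.
Ratio = 1.643/1.124 ≈ 1.46.

1.46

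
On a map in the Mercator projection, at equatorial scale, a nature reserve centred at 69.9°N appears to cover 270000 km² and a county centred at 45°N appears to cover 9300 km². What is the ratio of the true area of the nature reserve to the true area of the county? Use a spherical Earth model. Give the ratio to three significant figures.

Since Mercator area scale is 1/cos²φ, the true area equals the apparent area multiplied by cos²φ.
True area of nature reserve: 270000 × cos²(69.9°) = 270000 × 0.1181 = 31890 km².
True area of county: 9300 × cos²(45°) = 9300 × 0.5000 = 4650 km².
Ratio = 31890 / 4650 ≈ 6.86.

6.86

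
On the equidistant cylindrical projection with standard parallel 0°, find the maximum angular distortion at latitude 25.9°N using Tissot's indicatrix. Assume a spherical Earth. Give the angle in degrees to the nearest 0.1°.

For the equirectangular projection with φ₀ = 0 (plate carrée), h = 1 along meridians and k = sec φ along parallels.
At 25.9°: h = 1.000, k = 1.112; principal scales a = 1.112, b = 1.000.
sin(ω/2) = (a − b)/(a + b) = 0.1117/2.112 = 0.05288, so ω = 2 arcsin(0.05288) ≈ 6.1°.

6.1°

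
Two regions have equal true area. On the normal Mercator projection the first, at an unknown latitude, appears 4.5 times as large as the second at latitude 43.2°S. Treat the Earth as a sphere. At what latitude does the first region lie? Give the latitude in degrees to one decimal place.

For equal true areas on Mercator, apparent areas scale as sec²φ, so the ratio is cos²φ₂ / cos²φ₁.
cos²φ₂ / cos²φ₁ = 4.5  ⇒  cos φ₁ = cos 43.2° / √4.5 = 0.7290/2.121 = 0.3436.
φ₁ = arccos(0.3436) ≈ 69.9°.

69.9°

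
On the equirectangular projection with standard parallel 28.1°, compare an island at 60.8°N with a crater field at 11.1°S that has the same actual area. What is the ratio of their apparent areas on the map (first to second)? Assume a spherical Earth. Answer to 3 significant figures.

2.01

In the equirectangular projection with standard parallel φ₀ = 28.1° (x = Rλ cos φ₀, y = Rφ), meridians are true-scale (h = 1) and the parallel scale is k = cos φ₀ / cos φ.
Areal scale at 60.8°: h·k = 1.000 × 1.808 = 1.808.
Areal scale at 11.1°: h·k = 1.000 × 0.8989 = 0.8989.
Ratio = 1.808/0.8989 ≈ 2.01.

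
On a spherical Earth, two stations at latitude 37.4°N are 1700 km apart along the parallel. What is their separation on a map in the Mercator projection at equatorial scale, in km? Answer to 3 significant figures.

2140 km

For Mercator, h = k = sec φ (a conformal cylindrical projection has a single point scale, 1/cos φ).
Along the parallel, k = sec 37.4° = 1/0.7944 = 1.259.
Map distance = 1700 × 1.259 ≈ 2140 km.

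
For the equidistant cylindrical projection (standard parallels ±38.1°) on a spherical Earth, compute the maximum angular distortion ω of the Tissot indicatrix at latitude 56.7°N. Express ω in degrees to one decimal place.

The equidistant cylindrical projection with φ₀ = 38.1° has h = 1 (meridians true) and k = cos φ₀ / cos φ along parallels.
At 56.7°: h = 1.000, k = 1.433; principal scales a = 1.433, b = 1.000.
sin(ω/2) = (a − b)/(a + b) = 0.4333/2.433 = 0.1781, so ω = 2 arcsin(0.1781) ≈ 20.5°.

20.5°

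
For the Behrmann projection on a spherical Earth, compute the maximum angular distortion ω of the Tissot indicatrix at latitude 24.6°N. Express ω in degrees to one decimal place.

Behrmann is a cylindrical equal-area projection with standard parallels at ±30°. Cylindrical equal-area (φ₀ = 30°): h = cos φ / cos 30° along meridians, k = cos 30° / cos φ along parallels; h·k = 1.
At 24.6°: h = 1.050, k = 0.9525; principal scales a = 1.050, b = 0.9525.
sin(ω/2) = (a − b)/(a + b) = 0.09742/2.002 = 0.04865, so ω = 2 arcsin(0.04865) ≈ 5.6°.

5.6°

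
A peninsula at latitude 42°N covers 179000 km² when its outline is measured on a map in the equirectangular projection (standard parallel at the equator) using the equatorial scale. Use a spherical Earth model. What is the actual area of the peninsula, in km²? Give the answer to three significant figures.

133000 km²

In the plate carrée (x = Rλ, y = Rφ), meridians are true-scale (h = 1) and parallels are stretched by k = sec φ.
Areal scale = h·k = 1 × sec φ; at 42°, h = 1.000, k = 1.346, so h·k = 1.346.
True area = apparent / (areal scale) = 179000 / 1.346 ≈ 133000 km².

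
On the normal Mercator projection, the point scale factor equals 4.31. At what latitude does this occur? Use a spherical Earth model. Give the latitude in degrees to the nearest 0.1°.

Mercator scale is k = sec φ = 1/cos φ.
1/cos φ = 4.31  ⇒  cos φ = 0.2320  ⇒  φ = arccos(0.2320) ≈ 76.6°.

76.6°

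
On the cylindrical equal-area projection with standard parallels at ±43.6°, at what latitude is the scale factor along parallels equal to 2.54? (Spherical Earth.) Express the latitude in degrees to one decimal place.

For cylindrical equal-area with standard parallel φ₀, h = cos φ / cos φ₀ and k = cos φ₀ / cos φ, so h·k = 1.
k = cos φ₀ / cos φ = 2.54  ⇒  cos φ = cos 43.6° / 2.54 = 0.2851.
φ = arccos(0.2851) ≈ 73.4°.

73.4°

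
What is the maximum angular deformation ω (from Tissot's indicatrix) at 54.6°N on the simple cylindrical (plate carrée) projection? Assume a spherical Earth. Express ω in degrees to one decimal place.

30.9°

In the plate carrée (x = Rλ, y = Rφ), meridians are true-scale (h = 1) and parallels are stretched by k = sec φ.
At 54.6°: h = 1.000, k = 1.726; principal scales a = 1.726, b = 1.000.
sin(ω/2) = (a − b)/(a + b) = 0.7263/2.726 = 0.2664, so ω = 2 arcsin(0.2664) ≈ 30.9°.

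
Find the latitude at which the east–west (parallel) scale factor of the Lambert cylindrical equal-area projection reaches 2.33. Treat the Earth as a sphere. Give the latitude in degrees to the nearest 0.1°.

The Lambert cylindrical equal-area projection is the cylindrical equal-area projection with its standard parallel at the equator (φ₀ = 0). For cylindrical equal-area with standard parallel φ₀, h = cos φ / cos φ₀ and k = cos φ₀ / cos φ, so h·k = 1.
k = cos φ₀ / cos φ = 2.33  ⇒  cos φ = cos 0° / 2.33 = 0.4292.
φ = arccos(0.4292) ≈ 64.6°.

64.6°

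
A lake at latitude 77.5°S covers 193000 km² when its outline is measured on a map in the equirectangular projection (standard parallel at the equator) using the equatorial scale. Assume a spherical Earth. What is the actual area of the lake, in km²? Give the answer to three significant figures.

Plate carrée maps x = Rλ, y = Rφ. The meridian scale is h = 1 and the parallel scale is k = 1/cos φ = sec φ.
Areal scale = h·k = 1 × sec φ; at 77.5°, h = 1.000, k = 4.620, so h·k = 4.620.
True area = apparent / (areal scale) = 193000 / 4.620 ≈ 41800 km².

41800 km²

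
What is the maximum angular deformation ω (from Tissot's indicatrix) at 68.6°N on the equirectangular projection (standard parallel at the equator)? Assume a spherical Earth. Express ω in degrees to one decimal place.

Plate carrée maps x = Rλ, y = Rφ. The meridian scale is h = 1 and the parallel scale is k = 1/cos φ = sec φ.
At 68.6°: h = 1.000, k = 2.741; principal scales a = 2.741, b = 1.000.
sin(ω/2) = (a − b)/(a + b) = 1.741/3.741 = 0.4653, so ω = 2 arcsin(0.4653) ≈ 55.5°.

55.5°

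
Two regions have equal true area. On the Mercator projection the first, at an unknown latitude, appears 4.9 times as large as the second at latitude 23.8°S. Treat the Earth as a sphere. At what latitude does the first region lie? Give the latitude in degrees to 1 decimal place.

On Mercator, (apparent₁)/(apparent₂) = sec²φ₁ / sec²φ₂ when true areas are equal.
cos²φ₂ / cos²φ₁ = 4.9  ⇒  cos φ₁ = cos 23.8° / √4.9 = 0.9150/2.214 = 0.4133.
φ₁ = arccos(0.4133) ≈ 65.6°.

65.6°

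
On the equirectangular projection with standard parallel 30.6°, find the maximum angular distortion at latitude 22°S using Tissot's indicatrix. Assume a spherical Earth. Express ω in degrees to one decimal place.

The equidistant cylindrical projection with φ₀ = 30.6° has h = 1 (meridians true) and k = cos φ₀ / cos φ along parallels.
At 22°: h = 1.000, k = 0.9283; principal scales a = 1.000, b = 0.9283.
sin(ω/2) = (a − b)/(a + b) = 0.07166/1.928 = 0.03716, so ω = 2 arcsin(0.03716) ≈ 4.3°.

4.3°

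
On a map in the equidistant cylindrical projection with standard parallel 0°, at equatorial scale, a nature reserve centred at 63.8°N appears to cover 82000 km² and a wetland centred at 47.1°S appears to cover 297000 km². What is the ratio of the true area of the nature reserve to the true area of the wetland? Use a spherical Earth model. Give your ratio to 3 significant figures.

Plate carrée has h = 1 and k = sec φ, giving areal scale sec φ; true area = (apparent area) · cos φ.
True area of nature reserve: 82000 × cos(63.8°) = 82000 × 0.4415 = 36200 km².
True area of wetland: 297000 × cos(47.1°) = 297000 × 0.6807 = 202200 km².
Ratio = 36200 / 202200 ≈ 0.179.

0.179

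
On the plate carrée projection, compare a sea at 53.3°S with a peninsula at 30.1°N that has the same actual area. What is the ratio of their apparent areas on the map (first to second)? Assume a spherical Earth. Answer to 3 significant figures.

1.45

In the plate carrée (x = Rλ, y = Rφ), meridians are true-scale (h = 1) and parallels are stretched by k = sec φ.
Areal scale at 53.3°: h·k = 1.000 × 1.673 = 1.673.
Areal scale at 30.1°: h·k = 1.000 × 1.156 = 1.156.
Ratio = 1.673/1.156 ≈ 1.45.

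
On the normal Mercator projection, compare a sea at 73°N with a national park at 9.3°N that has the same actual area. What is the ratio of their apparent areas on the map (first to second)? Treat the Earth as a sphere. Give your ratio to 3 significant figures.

Mercator is conformal with k = sec φ, so areal scale = k² = sec²φ.
At 73°: sec²(73°) = 1/0.2924² = 11.70.
At 9.3°: sec²(9.3°) = 1/0.9869² = 1.027.
Ratio = 11.70/1.027 = cos²(9.3°)/cos²(73°) ≈ 11.4.

11.4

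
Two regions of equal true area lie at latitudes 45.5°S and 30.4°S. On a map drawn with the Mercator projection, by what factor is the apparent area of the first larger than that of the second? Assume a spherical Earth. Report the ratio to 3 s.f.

Mercator areal scale is sec²φ.
At 45.5°: sec²(45.5°) = 1/0.7009² = 2.036.
At 30.4°: sec²(30.4°) = 1/0.8625² = 1.344.
Ratio = 2.036/1.344 = cos²(30.4°)/cos²(45.5°) ≈ 1.51.

1.51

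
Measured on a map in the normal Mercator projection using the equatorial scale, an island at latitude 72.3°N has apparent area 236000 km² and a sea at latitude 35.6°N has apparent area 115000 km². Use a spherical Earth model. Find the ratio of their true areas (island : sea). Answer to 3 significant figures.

Since Mercator area scale is 1/cos²φ, the true area equals the apparent area multiplied by cos²φ.
True area of island: 236000 × cos²(72.3°) = 236000 × 0.09244 = 21810 km².
True area of sea: 115000 × cos²(35.6°) = 115000 × 0.6611 = 76030 km².
Ratio = 21810 / 76030 ≈ 0.287.

0.287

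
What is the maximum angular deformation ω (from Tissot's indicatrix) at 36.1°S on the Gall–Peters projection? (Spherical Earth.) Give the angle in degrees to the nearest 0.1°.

The Gall–Peters projection is cylindrical equal-area with φ₀ = 45°. For cylindrical equal-area with standard parallel φ₀, h = cos φ / cos φ₀ and k = cos φ₀ / cos φ, so h·k = 1.
At 36.1°: h = 1.143, k = 0.8751; principal scales a = 1.143, b = 0.8751.
sin(ω/2) = (a − b)/(a + b) = 0.2675/2.018 = 0.1326, so ω = 2 arcsin(0.1326) ≈ 15.2°.

15.2°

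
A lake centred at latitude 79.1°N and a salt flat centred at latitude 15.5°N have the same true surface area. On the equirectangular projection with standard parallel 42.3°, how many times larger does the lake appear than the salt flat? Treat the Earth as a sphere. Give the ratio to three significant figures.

5.10

In the equirectangular projection with standard parallel φ₀ = 42.3° (x = Rλ cos φ₀, y = Rφ), meridians are true-scale (h = 1) and the parallel scale is k = cos φ₀ / cos φ.
Areal scale at 79.1°: h·k = 1.000 × 3.911 = 3.911.
Areal scale at 15.5°: h·k = 1.000 × 0.7675 = 0.7675.
Ratio = 3.911/0.7675 ≈ 5.10.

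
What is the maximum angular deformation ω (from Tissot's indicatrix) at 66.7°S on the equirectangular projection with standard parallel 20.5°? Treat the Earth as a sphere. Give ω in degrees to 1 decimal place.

47.9°

With standard parallel φ₀ = 20.5°, the equirectangular projection gives x = Rλ cos φ₀, y = Rφ, so h = 1 and k = cos 20.5° / cos φ.
At 66.7°: h = 1.000, k = 2.368; principal scales a = 2.368, b = 1.000.
sin(ω/2) = (a − b)/(a + b) = 1.368/3.368 = 0.4062, so ω = 2 arcsin(0.4062) ≈ 47.9°.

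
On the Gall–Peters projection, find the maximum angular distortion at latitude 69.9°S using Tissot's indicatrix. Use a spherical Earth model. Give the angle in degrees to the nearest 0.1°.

76.3°

Gall–Peters is a cylindrical equal-area projection with standard parallels at ±45°. A cylindrical equal-area projection with standard parallel φ₀ has meridian scale h = cos φ / cos φ₀ and parallel scale k = cos φ₀ / cos φ (so areas are preserved, h·k = 1).
At 69.9°: h = 0.4860, k = 2.058; principal scales a = 2.058, b = 0.4860.
sin(ω/2) = (a − b)/(a + b) = 1.572/2.544 = 0.6179, so ω = 2 arcsin(0.6179) ≈ 76.3°.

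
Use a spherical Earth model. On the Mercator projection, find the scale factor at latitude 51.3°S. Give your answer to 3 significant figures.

For Mercator, h = k = sec φ (a conformal cylindrical projection has a single point scale, 1/cos φ).
k = 1/cos 51.3° = 1/0.6252 = 1.599.

1.60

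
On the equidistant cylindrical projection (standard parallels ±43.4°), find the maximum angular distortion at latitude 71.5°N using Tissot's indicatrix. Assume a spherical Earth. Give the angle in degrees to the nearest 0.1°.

46.2°

The equidistant cylindrical projection with φ₀ = 43.4° has h = 1 (meridians true) and k = cos φ₀ / cos φ along parallels.
At 71.5°: h = 1.000, k = 2.290; principal scales a = 2.290, b = 1.000.
sin(ω/2) = (a − b)/(a + b) = 1.290/3.290 = 0.3921, so ω = 2 arcsin(0.3921) ≈ 46.2°.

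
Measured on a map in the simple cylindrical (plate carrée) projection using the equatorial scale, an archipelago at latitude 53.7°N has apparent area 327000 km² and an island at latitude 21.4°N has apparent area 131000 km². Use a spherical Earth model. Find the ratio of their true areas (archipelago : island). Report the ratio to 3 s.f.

1.59

Plate carrée has h = 1 and k = sec φ, giving areal scale sec φ; true area = (apparent area) · cos φ.
True area of archipelago: 327000 × cos(53.7°) = 327000 × 0.5920 = 193600 km².
True area of island: 131000 × cos(21.4°) = 131000 × 0.9311 = 122000 km².
Ratio = 193600 / 122000 ≈ 1.59.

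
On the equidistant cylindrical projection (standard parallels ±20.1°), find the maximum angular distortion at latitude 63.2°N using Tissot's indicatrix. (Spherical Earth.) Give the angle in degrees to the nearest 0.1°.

In the equirectangular projection with standard parallel φ₀ = 20.1° (x = Rλ cos φ₀, y = Rφ), meridians are true-scale (h = 1) and the parallel scale is k = cos φ₀ / cos φ.
At 63.2°: h = 1.000, k = 2.083; principal scales a = 2.083, b = 1.000.
sin(ω/2) = (a − b)/(a + b) = 1.083/3.083 = 0.3512, so ω = 2 arcsin(0.3512) ≈ 41.1°.

41.1°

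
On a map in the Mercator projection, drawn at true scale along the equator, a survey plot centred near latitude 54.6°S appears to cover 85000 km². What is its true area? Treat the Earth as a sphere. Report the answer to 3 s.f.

28500 km²

For Mercator, h = k = sec φ (a conformal cylindrical projection has a single point scale, 1/cos φ).
Areal scale = k² = sec²φ = 1/cos²(54.6°) = 1/0.5793² = 2.980.
True area = apparent / (areal scale) = 85000 / 2.980 ≈ 28500 km².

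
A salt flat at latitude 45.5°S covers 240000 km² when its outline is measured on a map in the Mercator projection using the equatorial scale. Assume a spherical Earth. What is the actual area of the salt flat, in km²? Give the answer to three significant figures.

118000 km²

For Mercator, h = k = sec φ (a conformal cylindrical projection has a single point scale, 1/cos φ).
Areal scale = k² = sec²φ = 1/cos²(45.5°) = 1/0.7009² = 2.036.
True area = apparent / (areal scale) = 240000 / 2.036 ≈ 118000 km².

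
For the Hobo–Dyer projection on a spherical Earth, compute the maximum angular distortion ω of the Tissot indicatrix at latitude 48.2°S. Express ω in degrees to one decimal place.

The Hobo–Dyer projection is cylindrical equal-area with φ₀ = 37.5°. Cylindrical equal-area (φ₀ = 37.5°): h = cos φ / cos 37.5° along meridians, k = cos 37.5° / cos φ along parallels; h·k = 1.
At 48.2°: h = 0.8401, k = 1.190; principal scales a = 1.190, b = 0.8401.
sin(ω/2) = (a − b)/(a + b) = 0.3501/2.030 = 0.1724, so ω = 2 arcsin(0.1724) ≈ 19.9°.

19.9°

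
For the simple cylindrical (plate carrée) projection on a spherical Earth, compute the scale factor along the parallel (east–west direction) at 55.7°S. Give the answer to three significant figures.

1.77

Plate carrée maps x = Rλ, y = Rφ. The meridian scale is h = 1 and the parallel scale is k = 1/cos φ = sec φ.
k = 1/cos 55.7° = 1/0.5635 = 1.775.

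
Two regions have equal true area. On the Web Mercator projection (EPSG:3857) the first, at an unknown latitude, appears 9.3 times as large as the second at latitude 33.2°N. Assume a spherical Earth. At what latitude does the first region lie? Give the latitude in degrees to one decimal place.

74.1°

On Mercator, (apparent₁)/(apparent₂) = sec²φ₁ / sec²φ₂ when true areas are equal.
cos²φ₂ / cos²φ₁ = 9.3  ⇒  cos φ₁ = cos 33.2° / √9.3 = 0.8368/3.050 = 0.2744.
φ₁ = arccos(0.2744) ≈ 74.1°.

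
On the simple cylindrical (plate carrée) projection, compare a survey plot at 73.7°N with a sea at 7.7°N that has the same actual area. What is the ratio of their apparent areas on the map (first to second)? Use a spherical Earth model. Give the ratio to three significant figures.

Plate carrée maps x = Rλ, y = Rφ. The meridian scale is h = 1 and the parallel scale is k = 1/cos φ = sec φ.
Areal scale at 73.7°: h·k = 1.000 × 3.563 = 3.563.
Areal scale at 7.7°: h·k = 1.000 × 1.009 = 1.009.
Ratio = 3.563/1.009 ≈ 3.53.

3.53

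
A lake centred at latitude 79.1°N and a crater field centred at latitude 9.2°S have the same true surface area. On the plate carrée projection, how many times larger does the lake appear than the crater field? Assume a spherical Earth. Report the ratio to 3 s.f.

5.22

For the equirectangular projection with φ₀ = 0 (plate carrée), h = 1 along meridians and k = sec φ along parallels.
Areal scale at 79.1°: h·k = 1.000 × 5.288 = 5.288.
Areal scale at 9.2°: h·k = 1.000 × 1.013 = 1.013.
Ratio = 5.288/1.013 ≈ 5.22.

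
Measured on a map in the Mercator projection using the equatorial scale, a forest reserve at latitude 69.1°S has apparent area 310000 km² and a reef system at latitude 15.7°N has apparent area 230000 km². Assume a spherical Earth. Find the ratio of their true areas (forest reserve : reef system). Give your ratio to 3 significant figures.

Mercator's areal exaggeration is sec²φ; hence true area = (apparent area) · cos²φ.
True area of forest reserve: 310000 × cos²(69.1°) = 310000 × 0.1273 = 39450 km².
True area of reef system: 230000 × cos²(15.7°) = 230000 × 0.9268 = 213200 km².
Ratio = 39450 / 213200 ≈ 0.185.

0.185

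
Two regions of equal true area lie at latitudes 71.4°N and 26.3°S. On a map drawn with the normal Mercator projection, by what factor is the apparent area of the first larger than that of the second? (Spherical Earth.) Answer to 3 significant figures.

7.90

Mercator is conformal with k = sec φ, so areal scale = k² = sec²φ.
At 71.4°: sec²(71.4°) = 1/0.3190² = 9.829.
At 26.3°: sec²(26.3°) = 1/0.8965² = 1.244.
Ratio = 9.829/1.244 = cos²(26.3°)/cos²(71.4°) ≈ 7.90.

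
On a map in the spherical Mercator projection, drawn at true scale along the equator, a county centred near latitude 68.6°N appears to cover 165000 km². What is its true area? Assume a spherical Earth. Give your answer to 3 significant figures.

22000 km²

The Mercator projection is conformal; its linear scale factor is the same in every direction and equals sec φ = 1/cos φ.
Areal scale = k² = sec²φ = 1/cos²(68.6°) = 1/0.3649² = 7.511.
True area = apparent / (areal scale) = 165000 / 7.511 ≈ 22000 km².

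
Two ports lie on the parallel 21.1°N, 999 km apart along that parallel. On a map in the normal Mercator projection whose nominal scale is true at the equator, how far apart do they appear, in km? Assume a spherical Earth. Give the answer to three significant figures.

For Mercator, h = k = sec φ (a conformal cylindrical projection has a single point scale, 1/cos φ).
Along the parallel, k = sec 21.1° = 1/0.9330 = 1.072.
Map distance = 999 × 1.072 ≈ 1070 km.

1070 km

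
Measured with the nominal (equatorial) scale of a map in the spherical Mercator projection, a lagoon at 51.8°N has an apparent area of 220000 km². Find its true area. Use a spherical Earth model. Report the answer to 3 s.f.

The Mercator projection is conformal; its linear scale factor is the same in every direction and equals sec φ = 1/cos φ.
Areal scale = k² = sec²φ = 1/cos²(51.8°) = 1/0.6184² = 2.615.
True area = apparent / (areal scale) = 220000 / 2.615 ≈ 84100 km².

84100 km²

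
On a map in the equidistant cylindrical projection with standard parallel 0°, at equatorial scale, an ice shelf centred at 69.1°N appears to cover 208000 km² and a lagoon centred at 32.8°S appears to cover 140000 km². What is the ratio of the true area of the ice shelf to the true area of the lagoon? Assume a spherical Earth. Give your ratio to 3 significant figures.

Plate carrée has h = 1 and k = sec φ, giving areal scale sec φ; true area = (apparent area) · cos φ.
True area of ice shelf: 208000 × cos(69.1°) = 208000 × 0.3567 = 74200 km².
True area of lagoon: 140000 × cos(32.8°) = 140000 × 0.8406 = 117700 km².
Ratio = 74200 / 117700 ≈ 0.631.

0.631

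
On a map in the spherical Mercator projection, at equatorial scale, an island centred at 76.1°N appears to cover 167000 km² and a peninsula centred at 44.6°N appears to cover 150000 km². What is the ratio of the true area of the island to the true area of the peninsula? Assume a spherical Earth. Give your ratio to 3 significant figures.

Mercator's areal exaggeration is sec²φ; hence true area = (apparent area) · cos²φ.
True area of island: 167000 × cos²(76.1°) = 167000 × 0.05771 = 9637 km².
True area of peninsula: 150000 × cos²(44.6°) = 150000 × 0.5070 = 76050 km².
Ratio = 9637 / 76050 ≈ 0.127.

0.127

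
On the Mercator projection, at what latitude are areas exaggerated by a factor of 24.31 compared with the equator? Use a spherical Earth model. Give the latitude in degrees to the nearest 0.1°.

78.3°

Mercator areal scale is sec²φ.
sec²φ = 24.31  ⇒  cos²φ = 0.04114  ⇒  cos φ = 0.2028.
φ = arccos(0.2028) ≈ 78.3°.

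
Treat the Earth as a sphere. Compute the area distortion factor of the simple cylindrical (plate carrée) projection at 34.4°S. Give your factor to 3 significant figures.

In the plate carrée (x = Rλ, y = Rφ), meridians are true-scale (h = 1) and parallels are stretched by k = sec φ.
Areal scale = h·k = 1 × sec φ; at 34.4°, h = 1.000, k = 1.212, so h·k = 1.212.

1.21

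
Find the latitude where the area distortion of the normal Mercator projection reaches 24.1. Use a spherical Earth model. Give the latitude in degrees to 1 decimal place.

78.2°

Mercator areal scale is sec²φ.
sec²φ = 24.1  ⇒  cos²φ = 0.04149  ⇒  cos φ = 0.2037.
φ = arccos(0.2037) ≈ 78.2°.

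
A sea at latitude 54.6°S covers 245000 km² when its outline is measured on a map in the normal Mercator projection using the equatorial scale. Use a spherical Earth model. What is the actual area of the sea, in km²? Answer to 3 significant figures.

For Mercator, h = k = sec φ (a conformal cylindrical projection has a single point scale, 1/cos φ).
Areal scale = k² = sec²φ = 1/cos²(54.6°) = 1/0.5793² = 2.980.
True area = apparent / (areal scale) = 245000 / 2.980 ≈ 82200 km².

82200 km²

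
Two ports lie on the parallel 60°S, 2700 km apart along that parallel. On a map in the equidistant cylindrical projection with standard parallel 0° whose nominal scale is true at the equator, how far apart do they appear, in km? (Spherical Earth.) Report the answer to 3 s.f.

For the equirectangular projection with φ₀ = 0 (plate carrée), h = 1 along meridians and k = sec φ along parallels.
Along the parallel, k = sec 60° = 1/0.5000 = 2.000.
Map distance = 2700 × 2.000 ≈ 5400 km.

5400 km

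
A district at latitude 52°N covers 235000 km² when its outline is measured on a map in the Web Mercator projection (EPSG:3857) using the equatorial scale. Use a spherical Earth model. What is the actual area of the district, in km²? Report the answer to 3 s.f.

89100 km²

Mercator is conformal, so the point scale is isotropic: h = k = sec φ = 1/cos φ.
Areal scale = k² = sec²φ = 1/cos²(52°) = 1/0.6157² = 2.638.
True area = apparent / (areal scale) = 235000 / 2.638 ≈ 89100 km².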